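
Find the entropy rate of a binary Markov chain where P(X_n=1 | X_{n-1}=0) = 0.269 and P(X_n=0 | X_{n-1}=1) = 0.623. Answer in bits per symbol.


Stationary distribution: pi_0 = p10/(p01+p10) = 0.6984, pi_1 = 0.3016. Entropy rate H' = pi_0*H(p01) + pi_1*H(p10) = 0.6984*0.84 + 0.3016*0.9559 = 0.875

0.875 bits/symbol


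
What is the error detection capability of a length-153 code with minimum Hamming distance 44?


Detection capability = d_min - 1 = 44 - 1 = 43

43 errors


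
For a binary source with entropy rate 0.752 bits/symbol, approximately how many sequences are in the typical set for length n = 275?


log2|A_typical| = nH = 275 * 0.752 = 206.8, so |A_typical| ~ 2^206.8 = 1.791e+62

1.791e+62


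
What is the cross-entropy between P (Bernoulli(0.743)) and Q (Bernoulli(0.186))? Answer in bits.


H(P,Q) = -p*log2(q) - (1-p)*log2(1-q). -0.743*log2(0.186) = 1.802983; -0.257*log2(0.814) = 0.076303. H(P,Q) = 1.802983 + 0.076303 = 1.8793

1.8793 bits


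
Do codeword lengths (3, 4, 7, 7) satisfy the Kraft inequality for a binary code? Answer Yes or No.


Kraft sum = sum(2^(-l_i)) = 0.2031, need <= 1. Result: satisfied (a binary prefix-free code with these lengths exists)

Yes


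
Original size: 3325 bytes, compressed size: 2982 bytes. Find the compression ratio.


Ratio = original / compressed = 3325 / 2982 = 1.115

1.115


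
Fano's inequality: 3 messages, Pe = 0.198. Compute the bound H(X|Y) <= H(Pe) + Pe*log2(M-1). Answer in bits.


H(Pe) = -Pe*log2(Pe) - (1-Pe)*log2(1-Pe) = -0.198*log2(0.198) - 0.802*log2(0.802) = 0.462613 + 0.255297 = 0.7179. Pe*log2(M-1) = 0.198*log2(2) = 0.198000. Bound = H(Pe) + Pe*log2(M-1) = 0.462613 + 0.255297 + 0.198000 = 0.9159

0.9159 bits


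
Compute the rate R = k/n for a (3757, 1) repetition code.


Rate = k/n = 1/3757

1/3757


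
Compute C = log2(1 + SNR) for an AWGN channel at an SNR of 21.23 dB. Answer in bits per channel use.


SNR_linear = 10^(21.23/10) = 132.7394; C = log2(1 + SNR_linear) = log2(1 + 132.7394) = 7.0633

7.0633 bits/channel use


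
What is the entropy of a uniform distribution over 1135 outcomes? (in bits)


H = log2(n) = log2(1135) = 10.1485

10.1485 bits


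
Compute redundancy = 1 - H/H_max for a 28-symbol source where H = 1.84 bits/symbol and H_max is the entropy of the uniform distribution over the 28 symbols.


H_max = log2(K) = log2(28) = 4.8074 bits/symbol. Redundancy = 1 - H/H_max = 1 - 1.84/4.8074 = 1 - 0.3827 = 0.6173

0.6173


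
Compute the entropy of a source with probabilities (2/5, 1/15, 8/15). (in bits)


H = -sum(p_i * log2(p_i)). Terms: -(2/5)*log2(2/5) = 0.528771; -(1/15)*log2(1/15) = 0.260459; -(8/15)*log2(8/15) = 0.483675. H = 0.528771 + 0.260459 + 0.483675 = 1.2729

1.2729 bits


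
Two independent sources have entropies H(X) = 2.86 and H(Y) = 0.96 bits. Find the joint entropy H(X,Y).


For independent variables, H(X,Y) = H(X) + H(Y) = 2.86 + 0.96 = 3.82

3.82 bits


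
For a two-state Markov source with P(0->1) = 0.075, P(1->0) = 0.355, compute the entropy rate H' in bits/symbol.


Stationary distribution: pi_0 = p10/(p01+p10) = 0.8256, pi_1 = 0.1744. Entropy rate H' = pi_0*H(p01) + pi_1*H(p10) = 0.8256*0.3843 + 0.1744*0.9385 = 0.481

0.481 bits/symbol


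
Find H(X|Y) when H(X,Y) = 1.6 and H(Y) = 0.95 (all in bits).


H(X|Y) = H(X,Y) - H(Y) = 1.6 - 0.95 = 0.65

0.65 bits


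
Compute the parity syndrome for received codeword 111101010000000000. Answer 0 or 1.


Syndrome = XOR of all bits = 1 XOR 1 XOR 1 XOR 1 XOR 0 XOR 1 XOR 0 XOR 1 XOR 0 XOR 0 XOR 0 XOR 0 XOR 0 XOR 0 XOR 0 XOR 0 XOR 0 XOR 0 = 0

0


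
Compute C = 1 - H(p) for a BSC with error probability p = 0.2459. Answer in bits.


H(p) = -p*log2(p) - (1-p)*log2(1-p) = -0.2459*log2(0.2459) - 0.7541*log2(0.7541) = 0.497666 + 0.307049 = 0.8047. C = 1 - H(p) = 1 - 0.8047 = 0.1953

0.1953 bits


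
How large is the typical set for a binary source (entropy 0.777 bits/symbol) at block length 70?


log2|A_typical| = nH = 70 * 0.777 = 54.39, so |A_typical| ~ 2^54.39 = 2.361e+16

2.361e+16


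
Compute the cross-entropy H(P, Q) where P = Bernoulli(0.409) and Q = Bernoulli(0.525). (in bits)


H(P,Q) = -p*log2(q) - (1-p)*log2(1-q). -0.409*log2(0.525) = 0.380211; -0.591*log2(0.475) = 0.634734. H(P,Q) = 0.380211 + 0.634734 = 1.0149

1.0149 bits


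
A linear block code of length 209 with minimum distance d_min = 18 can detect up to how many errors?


Detection capability = d_min - 1 = 18 - 1 = 17

17 errors


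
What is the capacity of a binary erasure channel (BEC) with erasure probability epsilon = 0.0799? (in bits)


C = 1 - epsilon = 1 - 0.0799 = 0.9201

0.9201 bits


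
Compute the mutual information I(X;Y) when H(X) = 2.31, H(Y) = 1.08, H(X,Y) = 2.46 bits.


I(X;Y) = H(X) + H(Y) - H(X,Y) = 2.31 + 1.08 - 2.46 = 0.93

0.93 bits


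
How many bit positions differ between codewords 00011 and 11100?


Count differing positions: ^ ^ ^ ^ ^ = 5 differences

5


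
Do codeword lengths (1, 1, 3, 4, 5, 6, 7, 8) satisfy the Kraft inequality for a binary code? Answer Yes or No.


Kraft sum = sum(2^(-l_i)) = 1.2461, need <= 1. Result: violated (a binary prefix-free code with these lengths cannot exist)

No


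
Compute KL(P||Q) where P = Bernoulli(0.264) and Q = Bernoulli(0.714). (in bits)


KL = p*log2(p/q) + (1-p)*log2((1-p)/(1-q)) = 0.264*log2(0.264/0.714) + 0.736*log2(0.736/0.286) = 0.6247

0.6247 bits


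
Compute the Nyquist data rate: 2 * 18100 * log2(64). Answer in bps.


Rate = 2 * B * log2(M) = 2 * 18100 * 6.0 = 217200.0

217200.0 bps


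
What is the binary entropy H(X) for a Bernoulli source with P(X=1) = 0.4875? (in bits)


H = -p*log2(p) - (1-p)*log2(1-p). -0.4875*log2(0.4875) = 0.505306; -0.5125*log2(0.5125) = 0.494243. H = 0.505306 + 0.494243 = 0.9995

0.9995 bits


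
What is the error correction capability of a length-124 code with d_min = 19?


Correction capability = floor((d-1)/2) = floor((19-1)/2) = 9

9 errors


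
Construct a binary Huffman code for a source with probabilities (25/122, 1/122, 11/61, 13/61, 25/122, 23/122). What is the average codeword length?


Huffman construction (repeatedly merge the two least-probable nodes; each merge adds 1 bit to every symbol beneath it): 1/122 + 11/61 = 23/122; 23/122 + 23/122 = 23/61; 25/122 + 25/122 = 25/61; 13/61 + 23/61 = 36/61; 25/61 + 36/61 = 1. Resulting codeword lengths (in the order the probabilities were given): (2, 4, 4, 2, 2, 3). L_avg = sum(p_i * l_i) = 25/122*2 + 1/122*4 + 11/61*4 + 13/61*2 + 25/122*2 + 23/122*3 = 313/122 = 2.5656

2.5656 bits


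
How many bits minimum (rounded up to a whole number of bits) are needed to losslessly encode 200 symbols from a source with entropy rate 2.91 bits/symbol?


Minimum bits >= n * H = 200 * 2.91 = 582.0, rounded up to a whole number of bits = 582

582 bits


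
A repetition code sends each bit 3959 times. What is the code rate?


Rate = k/n = 1/3959

1/3959


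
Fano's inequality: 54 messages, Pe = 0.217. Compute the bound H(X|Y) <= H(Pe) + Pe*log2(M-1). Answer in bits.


H(Pe) = -Pe*log2(Pe) - (1-Pe)*log2(1-Pe) = -0.217*log2(0.217) - 0.783*log2(0.783) = 0.478319 + 0.276333 = 0.7547. Pe*log2(M-1) = 0.217*log2(53) = 1.242959. Bound = H(Pe) + Pe*log2(M-1) = 0.478319 + 0.276333 + 1.242959 = 1.9976

1.9976 bits


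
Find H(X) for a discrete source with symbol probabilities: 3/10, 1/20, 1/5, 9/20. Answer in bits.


H = -sum(p_i * log2(p_i)). Terms: -(3/10)*log2(3/10) = 0.521090; -(1/20)*log2(1/20) = 0.216096; -(1/5)*log2(1/5) = 0.464386; -(9/20)*log2(9/20) = 0.518401. H = 0.521090 + 0.216096 + 0.464386 + 0.518401 = 1.72

1.72 bits


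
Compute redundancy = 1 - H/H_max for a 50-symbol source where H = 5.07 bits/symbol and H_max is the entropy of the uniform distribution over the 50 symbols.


H_max = log2(K) = log2(50) = 5.6439 bits/symbol. Redundancy = 1 - H/H_max = 1 - 5.07/5.6439 = 1 - 0.8983 = 0.1017

0.1017


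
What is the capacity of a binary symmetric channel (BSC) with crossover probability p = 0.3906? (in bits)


H(p) = -p*log2(p) - (1-p)*log2(1-p) = -0.3906*log2(0.3906) - 0.6094*log2(0.6094) = 0.529746 + 0.435440 = 0.9652. C = 1 - H(p) = 1 - 0.9652 = 0.0348

0.0348 bits


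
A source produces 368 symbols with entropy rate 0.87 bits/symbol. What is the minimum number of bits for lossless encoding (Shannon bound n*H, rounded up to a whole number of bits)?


Minimum bits >= n * H = 368 * 0.87 = 320.16, rounded up to a whole number of bits = 321

321 bits


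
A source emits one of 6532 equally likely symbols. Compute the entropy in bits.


H = log2(n) = log2(6532) = 12.6733

12.6733 bits


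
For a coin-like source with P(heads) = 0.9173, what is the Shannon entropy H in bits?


H = -p*log2(p) - (1-p)*log2(1-p). -0.9173*log2(0.9173) = 0.114235; -0.0827*log2(0.0827) = 0.297387. H = 0.114235 + 0.297387 = 0.4116

0.4116 bits


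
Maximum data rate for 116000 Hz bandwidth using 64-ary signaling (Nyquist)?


Rate = 2 * B * log2(M) = 2 * 116000 * 6.0 = 1392000.0

1392000.0 bps


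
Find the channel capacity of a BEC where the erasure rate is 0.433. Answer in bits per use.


C = 1 - epsilon = 1 - 0.433 = 0.567

0.567 bits


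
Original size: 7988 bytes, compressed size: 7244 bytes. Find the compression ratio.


Ratio = original / compressed = 7988 / 7244 = 1.1027

1.1027


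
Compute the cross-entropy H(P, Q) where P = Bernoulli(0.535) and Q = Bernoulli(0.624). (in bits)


H(P,Q) = -p*log2(q) - (1-p)*log2(1-q). -0.535*log2(0.624) = 0.364004; -0.465*log2(0.376) = 0.656206. H(P,Q) = 0.364004 + 0.656206 = 1.0202

1.0202 bits


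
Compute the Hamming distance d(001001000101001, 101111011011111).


Count differing positions: ^ . . ^ ^ . . ^ ^ ^ ^ . ^ ^ . = 9 differences

9


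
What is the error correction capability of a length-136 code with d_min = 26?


Correction capability = floor((d-1)/2) = floor((26-1)/2) = 12

12 errors


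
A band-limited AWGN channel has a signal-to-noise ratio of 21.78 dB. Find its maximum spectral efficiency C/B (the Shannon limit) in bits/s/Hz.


SNR_linear = 10^(21.78/10) = 150.6607; C/B = log2(1 + SNR_linear) = log2(1 + 150.6607) = 7.2447

7.2447 bits/s/Hz


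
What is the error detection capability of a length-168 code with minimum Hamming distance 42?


Detection capability = d_min - 1 = 42 - 1 = 41

41 errors


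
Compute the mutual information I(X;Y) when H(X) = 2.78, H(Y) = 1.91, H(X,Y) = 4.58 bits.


I(X;Y) = H(X) + H(Y) - H(X,Y) = 2.78 + 1.91 - 4.58 = 0.11

0.11 bits


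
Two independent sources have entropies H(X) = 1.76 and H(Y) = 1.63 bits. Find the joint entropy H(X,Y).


For independent variables, H(X,Y) = H(X) + H(Y) = 1.76 + 1.63 = 3.39

3.39 bits


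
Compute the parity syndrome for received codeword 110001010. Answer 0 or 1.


Syndrome = XOR of all bits = 1 XOR 1 XOR 0 XOR 0 XOR 0 XOR 1 XOR 0 XOR 1 XOR 0 = 0

0


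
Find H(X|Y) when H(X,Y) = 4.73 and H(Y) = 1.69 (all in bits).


H(X|Y) = H(X,Y) - H(Y) = 4.73 - 1.69 = 3.04

3.04 bits


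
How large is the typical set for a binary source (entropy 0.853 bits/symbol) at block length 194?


log2|A_typical| = nH = 194 * 0.853 = 165.482, so |A_typical| ~ 2^165.482 = 6.532e+49

6.532e+49


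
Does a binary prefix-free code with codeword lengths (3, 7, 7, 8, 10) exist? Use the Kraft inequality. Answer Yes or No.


Kraft sum = sum(2^(-l_i)) = 0.1455, need <= 1. Result: satisfied (a binary prefix-free code with these lengths exists)

Yes


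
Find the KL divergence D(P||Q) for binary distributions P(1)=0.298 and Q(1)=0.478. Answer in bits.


KL = p*log2(p/q) + (1-p)*log2((1-p)/(1-q)) = 0.298*log2(0.298/0.478) + 0.702*log2(0.702/0.522) = 0.0969

0.0969 bits


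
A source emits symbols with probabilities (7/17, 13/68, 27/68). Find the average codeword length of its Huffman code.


Huffman construction (repeatedly merge the two least-probable nodes; each merge adds 1 bit to every symbol beneath it): 13/68 + 27/68 = 10/17; 7/17 + 10/17 = 1. Resulting codeword lengths (in the order the probabilities were given): (1, 2, 2). L_avg = sum(p_i * l_i) = 7/17*1 + 13/68*2 + 27/68*2 = 27/17 = 1.5882

1.5882 bits


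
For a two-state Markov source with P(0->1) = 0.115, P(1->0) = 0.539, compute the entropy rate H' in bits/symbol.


Stationary distribution: pi_0 = p10/(p01+p10) = 0.8242, pi_1 = 0.1758. Entropy rate H' = pi_0*H(p01) + pi_1*H(p10) = 0.8242*0.5148 + 0.1758*0.9956 = 0.5994

0.5994 bits/symbol


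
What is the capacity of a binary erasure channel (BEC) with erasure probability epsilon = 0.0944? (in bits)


C = 1 - epsilon = 1 - 0.0944 = 0.9056

0.9056 bits


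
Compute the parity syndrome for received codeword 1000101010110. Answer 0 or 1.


Syndrome = XOR of all bits = 1 XOR 0 XOR 0 XOR 0 XOR 1 XOR 0 XOR 1 XOR 0 XOR 1 XOR 0 XOR 1 XOR 1 XOR 0 = 0

0


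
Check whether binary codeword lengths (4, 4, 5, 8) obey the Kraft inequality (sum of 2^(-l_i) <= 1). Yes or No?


Kraft sum = sum(2^(-l_i)) = 0.1602, need <= 1. Result: satisfied (a binary prefix-free code with these lengths exists)

Yes


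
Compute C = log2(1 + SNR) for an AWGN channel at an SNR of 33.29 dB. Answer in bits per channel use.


SNR_linear = 10^(33.29/10) = 2133.0449; C = log2(1 + SNR_linear) = log2(1 + 2133.0449) = 11.0594

11.0594 bits/channel use


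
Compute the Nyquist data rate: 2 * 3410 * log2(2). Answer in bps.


Rate = 2 * B * log2(M) = 2 * 3410 * 1.0 = 6820.0

6820.0 bps


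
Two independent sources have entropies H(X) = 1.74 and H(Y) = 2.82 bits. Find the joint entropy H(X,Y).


For independent variables, H(X,Y) = H(X) + H(Y) = 1.74 + 2.82 = 4.56

4.56 bits


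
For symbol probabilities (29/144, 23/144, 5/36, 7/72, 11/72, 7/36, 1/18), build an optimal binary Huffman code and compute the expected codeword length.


Huffman construction (repeatedly merge the two least-probable nodes; each merge adds 1 bit to every symbol beneath it): 1/18 + 7/72 = 11/72; 5/36 + 11/72 = 7/24; 11/72 + 23/144 = 5/16; 7/36 + 29/144 = 19/48; 7/24 + 5/16 = 29/48; 19/48 + 29/48 = 1. Resulting codeword lengths (in the order the probabilities were given): (2, 3, 3, 4, 3, 2, 4). L_avg = sum(p_i * l_i) = 29/144*2 + 23/144*3 + 5/36*3 + 7/72*4 + 11/72*3 + 7/36*2 + 1/18*4 = 397/144 = 2.7569

2.7569 bits


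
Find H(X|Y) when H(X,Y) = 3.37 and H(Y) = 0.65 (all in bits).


H(X|Y) = H(X,Y) - H(Y) = 3.37 - 0.65 = 2.72

2.72 bits


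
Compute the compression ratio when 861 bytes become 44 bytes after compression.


Ratio = original / compressed = 861 / 44 = 19.5682

19.5682


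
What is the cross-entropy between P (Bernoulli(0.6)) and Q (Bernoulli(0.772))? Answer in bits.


H(P,Q) = -p*log2(q) - (1-p)*log2(1-q). -0.6*log2(0.772) = 0.223996; -0.4*log2(0.228) = 0.853158. H(P,Q) = 0.223996 + 0.853158 = 1.0772

1.0772 bits


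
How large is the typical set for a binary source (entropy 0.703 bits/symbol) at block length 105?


log2|A_typical| = nH = 105 * 0.703 = 73.815, so |A_typical| ~ 2^73.815 = 1.662e+22

1.662e+22


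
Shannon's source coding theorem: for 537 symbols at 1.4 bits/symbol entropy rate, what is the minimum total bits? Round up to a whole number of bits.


Minimum bits >= n * H = 537 * 1.4 = 751.8, rounded up to a whole number of bits = 752

752 bits


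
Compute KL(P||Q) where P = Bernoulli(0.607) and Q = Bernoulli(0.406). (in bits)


KL = p*log2(p/q) + (1-p)*log2((1-p)/(1-q)) = 0.607*log2(0.607/0.406) + 0.393*log2(0.393/0.594) = 0.118

0.118 bits


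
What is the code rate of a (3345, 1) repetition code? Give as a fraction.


Rate = k/n = 1/3345

1/3345


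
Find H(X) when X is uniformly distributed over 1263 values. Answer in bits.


H = log2(n) = log2(1263) = 10.3026

10.3026 bits


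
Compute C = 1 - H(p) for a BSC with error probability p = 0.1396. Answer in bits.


H(p) = -p*log2(p) - (1-p)*log2(1-p) = -0.1396*log2(0.1396) - 0.8604*log2(0.8604) = 0.396552 + 0.186638 = 0.5832. C = 1 - H(p) = 1 - 0.5832 = 0.4168

0.4168 bits


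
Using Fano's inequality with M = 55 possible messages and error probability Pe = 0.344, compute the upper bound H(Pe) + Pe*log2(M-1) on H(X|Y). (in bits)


H(Pe) = -Pe*log2(Pe) - (1-Pe)*log2(1-Pe) = -0.344*log2(0.344) - 0.656*log2(0.656) = 0.529595 + 0.399000 = 0.9286. Pe*log2(M-1) = 0.344*log2(54) = 1.979681. Bound = H(Pe) + Pe*log2(M-1) = 0.529595 + 0.399000 + 1.979681 = 2.9083

2.9083 bits


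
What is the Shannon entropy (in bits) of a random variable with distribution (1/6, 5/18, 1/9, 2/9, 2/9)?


H = -sum(p_i * log2(p_i)). Terms: -(1/6)*log2(1/6) = 0.430827; -(5/18)*log2(5/18) = 0.513332; -(1/9)*log2(1/9) = 0.352214; -(2/9)*log2(2/9) = 0.482206; -(2/9)*log2(2/9) = 0.482206. H = 0.430827 + 0.513332 + 0.352214 + 0.482206 + 0.482206 = 2.2608

2.2608 bits


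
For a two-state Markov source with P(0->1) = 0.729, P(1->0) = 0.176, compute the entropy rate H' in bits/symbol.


Stationary distribution: pi_0 = p10/(p01+p10) = 0.1945, pi_1 = 0.8055. Entropy rate H' = pi_0*H(p01) + pi_1*H(p10) = 0.1945*0.8429 + 0.8055*0.6712 = 0.7046

0.7046 bits/symbol


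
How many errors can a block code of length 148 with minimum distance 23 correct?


Correction capability = floor((d-1)/2) = floor((23-1)/2) = 11

11 errors


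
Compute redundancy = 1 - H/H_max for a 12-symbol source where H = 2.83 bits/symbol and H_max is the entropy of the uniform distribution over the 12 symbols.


H_max = log2(K) = log2(12) = 3.585 bits/symbol. Redundancy = 1 - H/H_max = 1 - 2.83/3.585 = 1 - 0.7894 = 0.2106

0.2106


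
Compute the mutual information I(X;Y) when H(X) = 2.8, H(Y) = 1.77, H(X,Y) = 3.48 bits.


I(X;Y) = H(X) + H(Y) - H(X,Y) = 2.8 + 1.77 - 3.48 = 1.09

1.09 bits


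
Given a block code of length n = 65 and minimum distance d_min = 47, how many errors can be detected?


Detection capability = d_min - 1 = 47 - 1 = 46

46 errors


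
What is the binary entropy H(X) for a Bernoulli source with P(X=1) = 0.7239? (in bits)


H = -p*log2(p) - (1-p)*log2(1-p). -0.7239*log2(0.7239) = 0.337437; -0.2761*log2(0.2761) = 0.512645. H = 0.337437 + 0.512645 = 0.8501

0.8501 bits


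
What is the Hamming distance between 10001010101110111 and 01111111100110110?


Count differing positions: ^ ^ ^ ^ . ^ . ^ . . ^ . . . . . ^ = 8 differences

8


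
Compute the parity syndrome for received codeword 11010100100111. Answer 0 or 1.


Syndrome = XOR of all bits = 1 XOR 1 XOR 0 XOR 1 XOR 0 XOR 1 XOR 0 XOR 0 XOR 1 XOR 0 XOR 0 XOR 1 XOR 1 XOR 1 = 0

0


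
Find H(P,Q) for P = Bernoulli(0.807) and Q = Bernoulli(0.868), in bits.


H(P,Q) = -p*log2(q) - (1-p)*log2(1-q). -0.807*log2(0.868) = 0.164816; -0.193*log2(0.132) = 0.563828. H(P,Q) = 0.164816 + 0.563828 = 0.7286

0.7286 bits


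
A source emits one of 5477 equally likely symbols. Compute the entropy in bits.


H = log2(n) = log2(5477) = 12.4192

12.4192 bits


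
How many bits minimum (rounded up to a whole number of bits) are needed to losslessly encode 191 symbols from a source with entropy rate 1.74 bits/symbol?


Minimum bits >= n * H = 191 * 1.74 = 332.34, rounded up to a whole number of bits = 333

333 bits


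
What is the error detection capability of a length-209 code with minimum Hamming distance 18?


Detection capability = d_min - 1 = 18 - 1 = 17

17 errors


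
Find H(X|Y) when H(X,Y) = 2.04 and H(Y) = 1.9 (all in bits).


H(X|Y) = H(X,Y) - H(Y) = 2.04 - 1.9 = 0.14

0.14 bits


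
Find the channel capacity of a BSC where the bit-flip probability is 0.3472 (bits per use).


H(p) = -p*log2(p) - (1-p)*log2(1-p) = -0.3472*log2(0.3472) - 0.6528*log2(0.6528) = 0.529883 + 0.401659 = 0.9315. C = 1 - H(p) = 1 - 0.9315 = 0.0685

0.0685 bits


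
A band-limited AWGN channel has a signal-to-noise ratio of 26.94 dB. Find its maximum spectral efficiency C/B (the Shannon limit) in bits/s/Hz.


SNR_linear = 10^(26.94/10) = 494.3107; C/B = log2(1 + SNR_linear) = log2(1 + 494.3107) = 8.9522

8.9522 bits/s/Hz


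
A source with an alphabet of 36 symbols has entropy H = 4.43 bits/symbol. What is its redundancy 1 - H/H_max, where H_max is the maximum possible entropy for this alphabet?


H_max = log2(K) = log2(36) = 5.1699 bits/symbol. Redundancy = 1 - H/H_max = 1 - 4.43/5.1699 = 1 - 0.8569 = 0.1431

0.1431


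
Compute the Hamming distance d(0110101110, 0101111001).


Count differing positions: . . ^ ^ . ^ . ^ ^ ^ = 6 differences

6


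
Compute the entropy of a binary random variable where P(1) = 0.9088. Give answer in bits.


H = -p*log2(p) - (1-p)*log2(1-p). -0.9088*log2(0.9088) = 0.125383; -0.0912*log2(0.0912) = 0.315080. H = 0.125383 + 0.315080 = 0.4405

0.4405 bits


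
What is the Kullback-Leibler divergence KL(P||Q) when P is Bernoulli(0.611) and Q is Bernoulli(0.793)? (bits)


KL = p*log2(p/q) + (1-p)*log2((1-p)/(1-q)) = 0.611*log2(0.611/0.793) + 0.389*log2(0.389/0.207) = 0.1242

0.1242 bits


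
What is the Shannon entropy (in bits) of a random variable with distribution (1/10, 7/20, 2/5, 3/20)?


H = -sum(p_i * log2(p_i)). Terms: -(1/10)*log2(1/10) = 0.332193; -(7/20)*log2(7/20) = 0.530101; -(2/5)*log2(2/5) = 0.528771; -(3/20)*log2(3/20) = 0.410545. H = 0.332193 + 0.530101 + 0.528771 + 0.410545 = 1.8016

1.8016 bits


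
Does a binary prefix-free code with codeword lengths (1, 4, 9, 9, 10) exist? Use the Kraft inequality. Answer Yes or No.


Kraft sum = sum(2^(-l_i)) = 0.5674, need <= 1. Result: satisfied (a binary prefix-free code with these lengths exists)

Yes


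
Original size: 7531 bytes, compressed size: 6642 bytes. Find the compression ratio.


Ratio = original / compressed = 7531 / 6642 = 1.1338

1.1338


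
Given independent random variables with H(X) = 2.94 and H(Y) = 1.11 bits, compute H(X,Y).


For independent variables, H(X,Y) = H(X) + H(Y) = 2.94 + 1.11 = 4.05

4.05 bits


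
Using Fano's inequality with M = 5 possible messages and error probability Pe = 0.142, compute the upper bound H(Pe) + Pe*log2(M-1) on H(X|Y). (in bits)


H(Pe) = -Pe*log2(Pe) - (1-Pe)*log2(1-Pe) = -0.142*log2(0.142) - 0.858*log2(0.858) = 0.399877 + 0.189575 = 0.5895. Pe*log2(M-1) = 0.142*log2(4) = 0.284000. Bound = H(Pe) + Pe*log2(M-1) = 0.399877 + 0.189575 + 0.284000 = 0.8735

0.8735 bits


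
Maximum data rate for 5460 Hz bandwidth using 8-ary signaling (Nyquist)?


Rate = 2 * B * log2(M) = 2 * 5460 * 3.0 = 32760.0

32760.0 bps


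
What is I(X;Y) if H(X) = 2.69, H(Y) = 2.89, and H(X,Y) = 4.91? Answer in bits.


I(X;Y) = H(X) + H(Y) - H(X,Y) = 2.69 + 2.89 - 4.91 = 0.67

0.67 bits


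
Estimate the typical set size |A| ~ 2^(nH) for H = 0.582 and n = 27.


log2|A_typical| = nH = 27 * 0.582 = 15.714, so |A_typical| ~ 2^15.714 = 5.375e+04

5.375e+04


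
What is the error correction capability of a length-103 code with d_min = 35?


Correction capability = floor((d-1)/2) = floor((35-1)/2) = 17

17 errors


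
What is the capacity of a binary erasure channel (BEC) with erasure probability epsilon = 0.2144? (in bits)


C = 1 - epsilon = 1 - 0.2144 = 0.7856

0.7856 bits


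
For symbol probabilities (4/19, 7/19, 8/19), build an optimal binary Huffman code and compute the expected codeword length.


Huffman construction (repeatedly merge the two least-probable nodes; each merge adds 1 bit to every symbol beneath it): 4/19 + 7/19 = 11/19; 8/19 + 11/19 = 1. Resulting codeword lengths (in the order the probabilities were given): (2, 2, 1). L_avg = sum(p_i * l_i) = 4/19*2 + 7/19*2 + 8/19*1 = 30/19 = 1.5789

1.5789 bits


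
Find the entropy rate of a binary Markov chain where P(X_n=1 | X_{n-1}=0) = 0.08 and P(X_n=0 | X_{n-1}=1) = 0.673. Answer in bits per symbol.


Stationary distribution: pi_0 = p10/(p01+p10) = 0.8938, pi_1 = 0.1062. Entropy rate H' = pi_0*H(p01) + pi_1*H(p10) = 0.8938*0.4022 + 0.1062*0.9118 = 0.4563

0.4563 bits/symbol


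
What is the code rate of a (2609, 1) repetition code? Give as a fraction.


Rate = k/n = 1/2609

1/2609


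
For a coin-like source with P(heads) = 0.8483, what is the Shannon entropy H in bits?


H = -p*log2(p) - (1-p)*log2(1-p). -0.8483*log2(0.8483) = 0.201347; -0.1517*log2(0.1517) = 0.412731. H = 0.201347 + 0.412731 = 0.6141

0.6141 bits


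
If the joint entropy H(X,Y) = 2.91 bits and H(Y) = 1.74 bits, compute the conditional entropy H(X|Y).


H(X|Y) = H(X,Y) - H(Y) = 2.91 - 1.74 = 1.17

1.17 bits


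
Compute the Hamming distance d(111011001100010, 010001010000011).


Count differing positions: ^ . ^ . ^ . . ^ ^ ^ . . . . ^ = 7 differences

7


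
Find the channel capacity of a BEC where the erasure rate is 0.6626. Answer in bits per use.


C = 1 - epsilon = 1 - 0.6626 = 0.3374

0.3374 bits


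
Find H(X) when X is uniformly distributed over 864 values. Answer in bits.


H = log2(n) = log2(864) = 9.7549

9.7549 bits


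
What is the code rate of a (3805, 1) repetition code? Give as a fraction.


Rate = k/n = 1/3805

1/3805


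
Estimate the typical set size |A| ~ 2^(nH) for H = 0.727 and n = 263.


log2|A_typical| = nH = 263 * 0.727 = 191.201, so |A_typical| ~ 2^191.201 = 3.608e+57

3.608e+57


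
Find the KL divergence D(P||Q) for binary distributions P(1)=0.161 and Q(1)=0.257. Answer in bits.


KL = p*log2(p/q) + (1-p)*log2((1-p)/(1-q)) = 0.161*log2(0.161/0.257) + 0.839*log2(0.839/0.743) = 0.0385

0.0385 bits


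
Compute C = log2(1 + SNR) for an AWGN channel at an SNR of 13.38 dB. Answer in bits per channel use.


SNR_linear = 10^(13.38/10) = 21.7771; C = log2(1 + SNR_linear) = log2(1 + 21.7771) = 4.5095

4.5095 bits/channel use


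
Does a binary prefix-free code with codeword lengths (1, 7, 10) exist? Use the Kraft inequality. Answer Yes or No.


Kraft sum = sum(2^(-l_i)) = 0.5088, need <= 1. Result: satisfied (a binary prefix-free code with these lengths exists)

Yes


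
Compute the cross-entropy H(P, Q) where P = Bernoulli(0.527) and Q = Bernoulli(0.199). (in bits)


H(P,Q) = -p*log2(q) - (1-p)*log2(1-q). -0.527*log2(0.199) = 1.227467; -0.473*log2(0.801) = 0.151420. H(P,Q) = 1.227467 + 0.151420 = 1.3789

1.3789 bits


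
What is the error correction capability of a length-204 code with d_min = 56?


Correction capability = floor((d-1)/2) = floor((56-1)/2) = 27

27 errors


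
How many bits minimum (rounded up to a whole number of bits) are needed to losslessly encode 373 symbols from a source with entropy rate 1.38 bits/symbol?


Minimum bits >= n * H = 373 * 1.38 = 514.74, rounded up to a whole number of bits = 515

515 bits


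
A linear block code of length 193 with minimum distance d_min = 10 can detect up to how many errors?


Detection capability = d_min - 1 = 10 - 1 = 9

9 errors


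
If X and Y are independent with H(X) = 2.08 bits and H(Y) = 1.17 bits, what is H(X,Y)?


For independent variables, H(X,Y) = H(X) + H(Y) = 2.08 + 1.17 = 3.25

3.25 bits


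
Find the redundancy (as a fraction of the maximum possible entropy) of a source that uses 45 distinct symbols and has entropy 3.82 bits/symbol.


H_max = log2(K) = log2(45) = 5.4919 bits/symbol. Redundancy = 1 - H/H_max = 1 - 3.82/5.4919 = 1 - 0.6956 = 0.3044

0.3044


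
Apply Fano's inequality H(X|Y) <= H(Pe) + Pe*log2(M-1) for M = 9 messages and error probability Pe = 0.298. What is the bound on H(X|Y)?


H(Pe) = -Pe*log2(Pe) - (1-Pe)*log2(1-Pe) = -0.298*log2(0.298) - 0.702*log2(0.702) = 0.520491 + 0.358341 = 0.8788. Pe*log2(M-1) = 0.298*log2(8) = 0.894000. Bound = H(Pe) + Pe*log2(M-1) = 0.520491 + 0.358341 + 0.894000 = 1.7728

1.7728 bits


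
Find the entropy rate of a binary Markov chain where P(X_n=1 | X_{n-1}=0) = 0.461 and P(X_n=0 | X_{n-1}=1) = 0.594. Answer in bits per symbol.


Stationary distribution: pi_0 = p10/(p01+p10) = 0.563, pi_1 = 0.437. Entropy rate H' = pi_0*H(p01) + pi_1*H(p10) = 0.563*0.9956 + 0.437*0.9744 = 0.9863

0.9863 bits/symbol


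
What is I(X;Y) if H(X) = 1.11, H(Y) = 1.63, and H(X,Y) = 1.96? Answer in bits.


I(X;Y) = H(X) + H(Y) - H(X,Y) = 1.11 + 1.63 - 1.96 = 0.78

0.78 bits


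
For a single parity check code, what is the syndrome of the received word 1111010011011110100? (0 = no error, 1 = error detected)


Syndrome = XOR of all bits = 1 XOR 1 XOR 1 XOR 1 XOR 0 XOR 1 XOR 0 XOR 0 XOR 1 XOR 1 XOR 0 XOR 1 XOR 1 XOR 1 XOR 1 XOR 0 XOR 1 XOR 0 XOR 0 = 0

0


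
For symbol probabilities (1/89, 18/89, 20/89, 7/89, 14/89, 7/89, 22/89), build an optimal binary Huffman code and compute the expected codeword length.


Huffman construction (repeatedly merge the two least-probable nodes; each merge adds 1 bit to every symbol beneath it): 1/89 + 7/89 = 8/89; 7/89 + 8/89 = 15/89; 14/89 + 15/89 = 29/89; 18/89 + 20/89 = 38/89; 22/89 + 29/89 = 51/89; 38/89 + 51/89 = 1. Resulting codeword lengths (in the order the probabilities were given): (5, 2, 2, 5, 3, 4, 2). L_avg = sum(p_i * l_i) = 1/89*5 + 18/89*2 + 20/89*2 + 7/89*5 + 14/89*3 + 7/89*4 + 22/89*2 = 230/89 = 2.5843

2.5843 bits


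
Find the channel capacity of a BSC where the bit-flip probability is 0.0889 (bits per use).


H(p) = -p*log2(p) - (1-p)*log2(1-p) = -0.0889*log2(0.0889) - 0.9111*log2(0.9111) = 0.310410 + 0.122378 = 0.4328. C = 1 - H(p) = 1 - 0.4328 = 0.5672

0.5672 bits


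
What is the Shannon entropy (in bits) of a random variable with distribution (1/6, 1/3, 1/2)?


H = -sum(p_i * log2(p_i)). Terms: -(1/6)*log2(1/6) = 0.430827; -(1/3)*log2(1/3) = 0.528321; -(1/2)*log2(1/2) = 0.500000. H = 0.430827 + 0.528321 + 0.500000 = 1.4591

1.4591 bits


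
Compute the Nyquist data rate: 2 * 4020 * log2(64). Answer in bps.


Rate = 2 * B * log2(M) = 2 * 4020 * 6.0 = 48240.0

48240.0 bps


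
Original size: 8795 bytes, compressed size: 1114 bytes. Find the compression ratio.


Ratio = original / compressed = 8795 / 1114 = 7.895

7.895


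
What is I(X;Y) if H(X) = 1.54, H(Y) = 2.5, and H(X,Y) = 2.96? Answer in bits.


I(X;Y) = H(X) + H(Y) - H(X,Y) = 1.54 + 2.5 - 2.96 = 1.08

1.08 bits


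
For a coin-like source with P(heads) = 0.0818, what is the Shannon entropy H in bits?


H = -p*log2(p) - (1-p)*log2(1-p). -0.0818*log2(0.0818) = 0.295442; -0.9182*log2(0.9182) = 0.113048. H = 0.295442 + 0.113048 = 0.4085

0.4085 bits


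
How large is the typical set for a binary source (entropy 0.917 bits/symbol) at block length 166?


log2|A_typical| = nH = 166 * 0.917 = 152.222, so |A_typical| ~ 2^152.222 = 6.659e+45

6.659e+45


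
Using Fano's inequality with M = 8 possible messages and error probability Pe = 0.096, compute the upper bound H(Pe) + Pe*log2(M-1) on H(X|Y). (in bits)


H(Pe) = -Pe*log2(Pe) - (1-Pe)*log2(1-Pe) = -0.096*log2(0.096) - 0.904*log2(0.904) = 0.324559 + 0.131627 = 0.4562. Pe*log2(M-1) = 0.096*log2(7) = 0.269506. Bound = H(Pe) + Pe*log2(M-1) = 0.324559 + 0.131627 + 0.269506 = 0.7257

0.7257 bits


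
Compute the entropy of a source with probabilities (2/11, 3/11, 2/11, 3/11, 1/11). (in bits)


H = -sum(p_i * log2(p_i)). Terms: -(2/11)*log2(2/11) = 0.447169; -(3/11)*log2(3/11) = 0.511219; -(2/11)*log2(2/11) = 0.447169; -(3/11)*log2(3/11) = 0.511219; -(1/11)*log2(1/11) = 0.314494. H = 0.447169 + 0.511219 + 0.447169 + 0.511219 + 0.314494 = 2.2313

2.2313 bits


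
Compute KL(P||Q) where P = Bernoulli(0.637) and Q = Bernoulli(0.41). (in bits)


KL = p*log2(p/q) + (1-p)*log2((1-p)/(1-q)) = 0.637*log2(0.637/0.41) + 0.363*log2(0.363/0.59) = 0.1506

0.1506 bits


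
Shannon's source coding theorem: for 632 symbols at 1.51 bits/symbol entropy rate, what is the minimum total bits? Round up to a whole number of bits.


Minimum bits >= n * H = 632 * 1.51 = 954.32, rounded up to a whole number of bits = 955

955 bits


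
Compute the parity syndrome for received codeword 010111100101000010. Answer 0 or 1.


Syndrome = XOR of all bits = 0 XOR 1 XOR 0 XOR 1 XOR 1 XOR 1 XOR 1 XOR 0 XOR 0 XOR 1 XOR 0 XOR 1 XOR 0 XOR 0 XOR 0 XOR 0 XOR 1 XOR 0 = 0

0


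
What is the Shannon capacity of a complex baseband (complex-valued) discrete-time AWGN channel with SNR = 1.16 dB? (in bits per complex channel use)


SNR_linear = 10^(1.16/10) = 1.3062; C = log2(1 + SNR_linear) = log2(1 + 1.3062) = 1.2055

1.2055 bits/channel use


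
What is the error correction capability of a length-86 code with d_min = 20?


Correction capability = floor((d-1)/2) = floor((20-1)/2) = 9

9 errors


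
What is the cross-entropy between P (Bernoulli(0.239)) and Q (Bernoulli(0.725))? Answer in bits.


H(P,Q) = -p*log2(q) - (1-p)*log2(1-q). -0.239*log2(0.725) = 0.110883; -0.761*log2(0.275) = 1.417360. H(P,Q) = 0.110883 + 1.417360 = 1.5282

1.5282 bits


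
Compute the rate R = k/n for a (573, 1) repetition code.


Rate = k/n = 1/573

1/573


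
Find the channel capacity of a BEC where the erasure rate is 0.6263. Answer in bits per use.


C = 1 - epsilon = 1 - 0.6263 = 0.3737

0.3737 bits


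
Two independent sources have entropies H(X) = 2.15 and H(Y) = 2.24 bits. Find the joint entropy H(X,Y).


For independent variables, H(X,Y) = H(X) + H(Y) = 2.15 + 2.24 = 4.39

4.39 bits


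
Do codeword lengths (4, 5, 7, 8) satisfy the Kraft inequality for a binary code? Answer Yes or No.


Kraft sum = sum(2^(-l_i)) = 0.1055, need <= 1. Result: satisfied (a binary prefix-free code with these lengths exists)

Yes


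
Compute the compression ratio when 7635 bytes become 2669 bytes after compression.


Ratio = original / compressed = 7635 / 2669 = 2.8606

2.8606


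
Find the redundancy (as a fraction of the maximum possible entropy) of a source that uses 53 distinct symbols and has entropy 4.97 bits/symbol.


H_max = log2(K) = log2(53) = 5.7279 bits/symbol. Redundancy = 1 - H/H_max = 1 - 4.97/5.7279 = 1 - 0.8677 = 0.1323

0.1323


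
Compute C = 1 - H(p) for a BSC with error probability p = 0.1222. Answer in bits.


H(p) = -p*log2(p) - (1-p)*log2(1-p) = -0.1222*log2(0.1222) - 0.8778*log2(0.8778) = 0.370594 + 0.165058 = 0.5357. C = 1 - H(p) = 1 - 0.5357 = 0.4643

0.4643 bits


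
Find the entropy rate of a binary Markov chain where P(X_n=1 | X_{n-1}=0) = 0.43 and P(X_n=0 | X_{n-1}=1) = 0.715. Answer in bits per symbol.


Stationary distribution: pi_0 = p10/(p01+p10) = 0.6245, pi_1 = 0.3755. Entropy rate H' = pi_0*H(p01) + pi_1*H(p10) = 0.6245*0.9858 + 0.3755*0.8622 = 0.9394

0.9394 bits/symbol


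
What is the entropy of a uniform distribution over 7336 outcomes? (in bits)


H = log2(n) = log2(7336) = 12.8408

12.8408 bits


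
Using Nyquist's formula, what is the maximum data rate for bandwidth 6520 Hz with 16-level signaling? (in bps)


Rate = 2 * B * log2(M) = 2 * 6520 * 4.0 = 52160.0

52160.0 bps


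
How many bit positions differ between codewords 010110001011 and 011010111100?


Count differing positions: . . ^ ^ . . ^ ^ . ^ ^ ^ = 7 differences

7


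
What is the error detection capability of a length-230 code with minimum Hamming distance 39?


Detection capability = d_min - 1 = 39 - 1 = 38

38 errors


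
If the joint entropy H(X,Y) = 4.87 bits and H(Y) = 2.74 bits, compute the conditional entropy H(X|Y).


H(X|Y) = H(X,Y) - H(Y) = 4.87 - 2.74 = 2.13

2.13 bits


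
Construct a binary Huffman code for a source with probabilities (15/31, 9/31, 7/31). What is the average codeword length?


Huffman construction (repeatedly merge the two least-probable nodes; each merge adds 1 bit to every symbol beneath it): 7/31 + 9/31 = 16/31; 15/31 + 16/31 = 1. Resulting codeword lengths (in the order the probabilities were given): (1, 2, 2). L_avg = sum(p_i * l_i) = 15/31*1 + 9/31*2 + 7/31*2 = 47/31 = 1.5161

1.5161 bits


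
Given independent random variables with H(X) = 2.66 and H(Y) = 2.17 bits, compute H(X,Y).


For independent variables, H(X,Y) = H(X) + H(Y) = 2.66 + 2.17 = 4.83

4.83 bits


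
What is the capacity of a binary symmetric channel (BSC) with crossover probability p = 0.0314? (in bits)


H(p) = -p*log2(p) - (1-p)*log2(1-p) = -0.0314*log2(0.0314) - 0.9686*log2(0.9686) = 0.156783 + 0.044582 = 0.2014. C = 1 - H(p) = 1 - 0.2014 = 0.7986

0.7986 bits


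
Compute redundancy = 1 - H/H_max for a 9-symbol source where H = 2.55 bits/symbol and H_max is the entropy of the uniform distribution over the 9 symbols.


H_max = log2(K) = log2(9) = 3.1699 bits/symbol. Redundancy = 1 - H/H_max = 1 - 2.55/3.1699 = 1 - 0.8044 = 0.1956

0.1956


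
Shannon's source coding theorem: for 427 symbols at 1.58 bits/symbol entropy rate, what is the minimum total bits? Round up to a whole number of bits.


Minimum bits >= n * H = 427 * 1.58 = 674.66, rounded up to a whole number of bits = 675

675 bits


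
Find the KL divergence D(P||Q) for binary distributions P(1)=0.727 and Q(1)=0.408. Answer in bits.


KL = p*log2(p/q) + (1-p)*log2((1-p)/(1-q)) = 0.727*log2(0.727/0.408) + 0.273*log2(0.273/0.592) = 0.301

0.301 bits


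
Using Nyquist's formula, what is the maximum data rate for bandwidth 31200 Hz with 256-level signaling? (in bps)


Rate = 2 * B * log2(M) = 2 * 31200 * 8.0 = 499200.0

499200.0 bps


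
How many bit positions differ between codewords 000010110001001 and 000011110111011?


Count differing positions: . . . . . ^ . . . ^ ^ . . ^ . = 4 differences

4


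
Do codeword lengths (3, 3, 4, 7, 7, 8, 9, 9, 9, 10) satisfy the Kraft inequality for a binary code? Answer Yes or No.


Kraft sum = sum(2^(-l_i)) = 0.3389, need <= 1. Result: satisfied (a binary prefix-free code with these lengths exists)

Yes


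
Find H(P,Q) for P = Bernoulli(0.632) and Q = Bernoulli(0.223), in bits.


H(P,Q) = -p*log2(q) - (1-p)*log2(1-q). -0.632*log2(0.223) = 1.368207; -0.368*log2(0.777) = 0.133957. H(P,Q) = 1.368207 + 0.133957 = 1.5022

1.5022 bits


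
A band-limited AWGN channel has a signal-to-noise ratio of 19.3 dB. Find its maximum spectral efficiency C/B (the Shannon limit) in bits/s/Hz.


SNR_linear = 10^(19.3/10) = 85.1138; C/B = log2(1 + SNR_linear) = log2(1 + 85.1138) = 6.4282

6.4282 bits/s/Hz


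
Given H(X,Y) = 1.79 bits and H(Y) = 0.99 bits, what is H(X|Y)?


H(X|Y) = H(X,Y) - H(Y) = 1.79 - 0.99 = 0.8

0.8 bits


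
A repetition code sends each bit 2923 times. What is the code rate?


Rate = k/n = 1/2923

1/2923


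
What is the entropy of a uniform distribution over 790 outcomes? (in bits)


H = log2(n) = log2(790) = 9.6257

9.6257 bits


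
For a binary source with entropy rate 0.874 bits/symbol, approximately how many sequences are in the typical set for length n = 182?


log2|A_typical| = nH = 182 * 0.874 = 159.068, so |A_typical| ~ 2^159.068 = 7.660e+47

7.660e+47


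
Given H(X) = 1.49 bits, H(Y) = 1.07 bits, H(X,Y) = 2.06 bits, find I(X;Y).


I(X;Y) = H(X) + H(Y) - H(X,Y) = 1.49 + 1.07 - 2.06 = 0.5

0.5 bits


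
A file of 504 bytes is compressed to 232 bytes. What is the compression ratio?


Ratio = original / compressed = 504 / 232 = 2.1724

2.1724


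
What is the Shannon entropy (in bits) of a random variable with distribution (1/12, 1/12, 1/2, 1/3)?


H = -sum(p_i * log2(p_i)). Terms: -(1/12)*log2(1/12) = 0.298747; -(1/12)*log2(1/12) = 0.298747; -(1/2)*log2(1/2) = 0.500000; -(1/3)*log2(1/3) = 0.528321. H = 0.298747 + 0.298747 + 0.500000 + 0.528321 = 1.6258

1.6258 bits


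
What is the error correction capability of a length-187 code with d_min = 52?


Correction capability = floor((d-1)/2) = floor((52-1)/2) = 25

25 errors


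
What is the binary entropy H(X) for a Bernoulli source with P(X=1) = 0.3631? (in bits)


H = -p*log2(p) - (1-p)*log2(1-p). -0.3631*log2(0.3631) = 0.530693; -0.6369*log2(0.6369) = 0.414534. H = 0.530693 + 0.414534 = 0.9452

0.9452 bits
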